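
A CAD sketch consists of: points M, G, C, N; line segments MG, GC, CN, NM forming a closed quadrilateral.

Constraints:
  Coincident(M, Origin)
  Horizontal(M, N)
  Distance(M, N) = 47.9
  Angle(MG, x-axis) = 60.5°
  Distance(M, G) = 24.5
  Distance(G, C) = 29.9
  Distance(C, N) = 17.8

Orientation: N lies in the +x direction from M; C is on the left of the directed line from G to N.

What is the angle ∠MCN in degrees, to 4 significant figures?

88.93°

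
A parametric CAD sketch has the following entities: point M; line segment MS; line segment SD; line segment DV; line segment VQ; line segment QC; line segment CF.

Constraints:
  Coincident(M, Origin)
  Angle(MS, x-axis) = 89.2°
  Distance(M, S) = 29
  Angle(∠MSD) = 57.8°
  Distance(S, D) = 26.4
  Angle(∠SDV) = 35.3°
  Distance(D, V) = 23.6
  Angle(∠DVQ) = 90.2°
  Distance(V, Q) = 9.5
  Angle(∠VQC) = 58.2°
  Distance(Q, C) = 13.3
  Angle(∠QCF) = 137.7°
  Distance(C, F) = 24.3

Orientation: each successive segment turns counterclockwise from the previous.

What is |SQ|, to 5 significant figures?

6.1222

M is at the origin; MS runs at 89.2° with length 29.0, so S = (0.40490, 28.997). ∠MSD = 57.8° gives SD at -148.60° from the x-axis; with |SD| = 26.4, D = (-22.129, 15.243). ∠SDV = 35.3° gives DV at -3.9000° from the x-axis; with |DV| = 23.6, V = (1.4165, 13.637). ∠DVQ = 90.2° gives VQ at 85.900° from the x-axis; with |VQ| = 9.5, Q = (2.0957, 23.113). Then |SQ| = |Q − S| = 6.1222.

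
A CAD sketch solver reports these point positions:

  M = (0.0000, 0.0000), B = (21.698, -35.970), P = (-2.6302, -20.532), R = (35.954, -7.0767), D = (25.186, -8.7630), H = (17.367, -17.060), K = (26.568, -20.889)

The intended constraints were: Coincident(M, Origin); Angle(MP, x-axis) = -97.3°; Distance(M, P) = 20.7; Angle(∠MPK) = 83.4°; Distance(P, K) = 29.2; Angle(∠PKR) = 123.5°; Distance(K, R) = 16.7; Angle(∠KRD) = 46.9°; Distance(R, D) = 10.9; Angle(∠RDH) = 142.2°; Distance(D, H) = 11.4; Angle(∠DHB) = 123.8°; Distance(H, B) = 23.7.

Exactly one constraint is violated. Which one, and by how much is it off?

Distance(H, B) = 23.7 — off by 4.30.

M = (0.00, 0.00) ✓; MP at -97.30° ✓; |MP| = 20.70 ✓; ∠MPK = 83.40° ✓; |PK| = 29.20 ✓; ∠PKR = 123.5° ✓; |KR| = 16.70 ✓; ∠KRD = 46.90° ✓; |RD| = 10.90 ✓; ∠RDH = 142.2° ✓; |DH| = 11.40 ✓; ∠DHB = 123.8° ✓; |HB| = 19.40 ✗.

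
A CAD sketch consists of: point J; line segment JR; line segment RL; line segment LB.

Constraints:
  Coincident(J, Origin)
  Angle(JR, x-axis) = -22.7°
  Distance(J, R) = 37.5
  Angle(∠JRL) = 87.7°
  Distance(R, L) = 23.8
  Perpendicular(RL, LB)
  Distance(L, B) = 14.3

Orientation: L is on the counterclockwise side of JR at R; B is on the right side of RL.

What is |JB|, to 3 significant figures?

56.4

J is at the origin; JR runs at -22.7° with length 37.5, so R = 37.5·(cos -22.7°, sin -22.7°) = (34.6, -14.5). ∠JRL = 87.7°, so RL runs at -22.7° + (180° − 87.7°) = 69.6° from the x-axis; with |RL| = 23.8, L = R + 23.8·(cos 69.6°, sin 69.6°) = (42.9, 7.84). RL is perpendicular to LB; with |LB| = 14.3 on the right of RL, B = L + 14.3·(0.937, -0.349) = (56.3, 2.85). Then |JB| = |B − J| = 56.4.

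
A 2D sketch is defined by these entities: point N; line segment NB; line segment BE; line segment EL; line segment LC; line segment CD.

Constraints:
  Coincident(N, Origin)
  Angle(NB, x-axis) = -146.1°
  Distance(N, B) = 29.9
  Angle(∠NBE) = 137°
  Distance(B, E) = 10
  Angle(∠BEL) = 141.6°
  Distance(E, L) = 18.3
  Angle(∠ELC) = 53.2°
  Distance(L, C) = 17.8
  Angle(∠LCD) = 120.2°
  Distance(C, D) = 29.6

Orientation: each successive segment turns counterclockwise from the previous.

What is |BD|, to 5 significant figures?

14.682

N is at the origin; NB runs at -146.1° with length 29.9, so B = (-24.817, -16.677). ∠NBE = 137.0° gives BE at -103.10° from the x-axis; with |BE| = 10.0, E = (-27.084, -26.416). ∠BEL = 141.6° gives EL at -64.700° from the x-axis; with |EL| = 18.3, L = (-19.263, -42.961). ∠ELC = 53.2° gives LC at 62.100° from the x-axis; with |LC| = 17.8, C = (-10.934, -27.230). ∠LCD = 120.2° gives CD at 121.90° from the x-axis; with |CD| = 29.6, D = (-26.576, -2.1005). Then |BD| = |D − B| = 14.682.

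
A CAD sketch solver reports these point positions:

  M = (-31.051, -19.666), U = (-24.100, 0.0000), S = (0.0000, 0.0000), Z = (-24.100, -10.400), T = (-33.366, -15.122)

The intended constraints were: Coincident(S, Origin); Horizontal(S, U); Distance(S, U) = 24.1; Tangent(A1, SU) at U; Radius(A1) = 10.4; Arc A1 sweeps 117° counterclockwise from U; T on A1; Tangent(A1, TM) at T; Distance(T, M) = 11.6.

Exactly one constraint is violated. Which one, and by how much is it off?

Distance(T, M) = 11.6 — off by 6.50.

S = (0.00, 0.00) ✓; S.y = 0.00, U.y = 0.00 ✓; |SU| = 24.10 ✓; ∠(ZU, US) = 90.00° ✓; |ZU| = 10.40 ✓; bearing(Z→T) − bearing(Z→U) = 117.0° ✓; |ZT| = 10.40 ✓; ∠(ZT, TM) = 90.01° ✓; |TM| = 5.100 ✗.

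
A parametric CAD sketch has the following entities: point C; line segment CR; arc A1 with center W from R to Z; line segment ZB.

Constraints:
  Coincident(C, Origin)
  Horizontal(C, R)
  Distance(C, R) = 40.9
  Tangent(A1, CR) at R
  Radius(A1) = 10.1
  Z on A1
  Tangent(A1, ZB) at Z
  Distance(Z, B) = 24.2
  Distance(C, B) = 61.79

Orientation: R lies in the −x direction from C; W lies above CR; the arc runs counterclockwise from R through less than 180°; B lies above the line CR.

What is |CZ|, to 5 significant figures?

38.180

Checks: |WZ| = 10.10 ✓; ∠(WZ, ZB) = 90.00° ✓; |ZB| = 24.20 ✓; |CB| = 61.79 ✓.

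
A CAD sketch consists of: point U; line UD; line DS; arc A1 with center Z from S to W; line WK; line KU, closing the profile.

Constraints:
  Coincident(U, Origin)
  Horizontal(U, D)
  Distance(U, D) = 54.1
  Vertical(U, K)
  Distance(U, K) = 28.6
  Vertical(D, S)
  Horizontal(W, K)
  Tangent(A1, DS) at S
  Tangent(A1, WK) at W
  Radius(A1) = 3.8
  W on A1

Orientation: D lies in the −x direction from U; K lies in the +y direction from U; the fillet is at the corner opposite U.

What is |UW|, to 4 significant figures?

57.86

U is at the origin; UD is horizontal with |UD| = 54.1 and D on the −x side, so D = (-54.10, 0.000). UK is vertical with |UK| = 28.6 and K on the +y side, so K = (0.000, 28.60). The virtual corner opposite U is at (-54.10, 28.60). Tangency of A1 to DS means the radius ZS is perpendicular to DS and the tangent condition forces ZW to be normal to WK, with radius 3.8, so the center Z sits 3.8 in from both sides at Z = (-50.30, 24.80). That places the tangent points at S = (-54.10, 24.80) on DS and W = (-50.30, 28.60) on WK. Then |UW| = |W − U| = 57.86.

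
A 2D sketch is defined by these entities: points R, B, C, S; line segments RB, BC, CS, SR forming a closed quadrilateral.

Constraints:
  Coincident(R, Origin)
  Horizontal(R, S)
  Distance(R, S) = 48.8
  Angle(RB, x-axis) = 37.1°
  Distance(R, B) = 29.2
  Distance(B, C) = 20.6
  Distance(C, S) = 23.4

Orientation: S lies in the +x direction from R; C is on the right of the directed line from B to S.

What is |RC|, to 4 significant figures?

25.73

R is at the origin; R and S share the same y with |RS| = 48.8 and S in +x, so S = (48.8, 0). RB runs at 37.1° with |RB| = 29.2, so B = (23.29, 17.61). C is determined by |BC| = 20.6 and |CS| = 23.4 together: it lies at the intersection of circle(B, 20.6) and circle(S, 23.4). With |BS| = 31.00, the foot of the radical line on BS is 13.51 from B and the perpendicular offset is √(20.6² − 13.51²) = 15.55. Taking the right-of-BS solution: C = (25.58, -2.859).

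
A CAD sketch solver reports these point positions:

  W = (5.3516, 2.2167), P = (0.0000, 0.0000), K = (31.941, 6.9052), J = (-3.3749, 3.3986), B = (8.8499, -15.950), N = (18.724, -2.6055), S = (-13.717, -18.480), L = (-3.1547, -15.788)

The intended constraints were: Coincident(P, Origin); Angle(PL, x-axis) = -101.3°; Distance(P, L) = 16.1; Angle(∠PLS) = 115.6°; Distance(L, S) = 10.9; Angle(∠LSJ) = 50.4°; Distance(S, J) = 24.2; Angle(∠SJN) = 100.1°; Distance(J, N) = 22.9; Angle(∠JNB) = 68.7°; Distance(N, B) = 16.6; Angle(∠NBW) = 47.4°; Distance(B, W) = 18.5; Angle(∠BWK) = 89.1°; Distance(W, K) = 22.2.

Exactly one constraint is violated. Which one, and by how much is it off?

Distance(W, K) = 22.2 — off by 4.80.

P = (0.00, 0.00) ✓; PL at -101.3° ✓; |PL| = 16.10 ✓; ∠PLS = 115.6° ✓; |LS| = 10.90 ✓; ∠LSJ = 50.40° ✓; |SJ| = 24.20 ✓; ∠SJN = 100.1° ✓; |JN| = 22.90 ✓; ∠JNB = 68.70° ✓; |NB| = 16.60 ✓; ∠NBW = 47.40° ✓; |BW| = 18.50 ✓; ∠BWK = 89.10° ✓; |WK| = 27.00 ✗.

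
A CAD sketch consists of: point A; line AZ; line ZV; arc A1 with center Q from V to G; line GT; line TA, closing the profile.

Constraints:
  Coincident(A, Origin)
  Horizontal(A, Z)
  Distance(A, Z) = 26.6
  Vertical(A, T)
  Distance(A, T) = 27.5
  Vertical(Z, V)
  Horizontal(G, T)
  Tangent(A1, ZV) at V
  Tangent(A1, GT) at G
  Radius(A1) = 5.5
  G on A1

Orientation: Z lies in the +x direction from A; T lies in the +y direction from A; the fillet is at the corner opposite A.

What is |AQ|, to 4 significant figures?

30.48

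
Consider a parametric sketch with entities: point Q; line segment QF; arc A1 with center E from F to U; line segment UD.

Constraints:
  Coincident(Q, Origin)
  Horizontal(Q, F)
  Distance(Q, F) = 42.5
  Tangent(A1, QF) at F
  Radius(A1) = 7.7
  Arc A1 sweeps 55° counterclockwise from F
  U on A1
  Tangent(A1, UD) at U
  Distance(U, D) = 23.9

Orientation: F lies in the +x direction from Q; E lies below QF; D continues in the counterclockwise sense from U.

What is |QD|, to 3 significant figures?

32.1

On A1, F sits at bearing 90° from E; a 55° counterclockwise sweep puts U at bearing 145°, so U = E + 7.7·(cos 145°, sin 145°) = (36.2, -3.28). A1 meets UD tangentially, so EU is at right angles to UD, so UD runs along (−sin 145°, cos 145°); with |UD| = 23.9, D = (22.5, -22.9). Then |QD| = |D − Q| = 32.1.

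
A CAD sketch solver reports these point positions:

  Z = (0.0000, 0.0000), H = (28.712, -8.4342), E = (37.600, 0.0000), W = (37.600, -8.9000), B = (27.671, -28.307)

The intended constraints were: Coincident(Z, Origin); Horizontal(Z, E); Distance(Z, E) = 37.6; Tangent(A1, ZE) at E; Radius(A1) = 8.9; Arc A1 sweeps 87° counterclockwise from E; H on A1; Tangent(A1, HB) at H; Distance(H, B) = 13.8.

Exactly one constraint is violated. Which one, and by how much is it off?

Distance(H, B) = 13.8 — off by 6.10.

Z = (0.00, 0.00) ✓; Z.y = 0.00, E.y = 0.00 ✓; |ZE| = 37.60 ✓; ∠(WE, EZ) = 90.00° ✓; |WE| = 8.900 ✓; bearing(W→H) − bearing(W→E) = 87.00° ✓; |WH| = 8.900 ✓; ∠(WH, HB) = 90.00° ✓; |HB| = 19.90 ✗.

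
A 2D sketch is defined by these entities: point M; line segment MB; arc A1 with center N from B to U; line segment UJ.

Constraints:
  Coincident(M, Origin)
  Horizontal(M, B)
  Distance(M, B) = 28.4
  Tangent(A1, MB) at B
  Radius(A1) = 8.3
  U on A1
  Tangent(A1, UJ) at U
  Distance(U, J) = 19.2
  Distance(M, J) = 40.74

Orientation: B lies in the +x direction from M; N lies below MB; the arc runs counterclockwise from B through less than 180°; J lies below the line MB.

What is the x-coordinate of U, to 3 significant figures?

20.8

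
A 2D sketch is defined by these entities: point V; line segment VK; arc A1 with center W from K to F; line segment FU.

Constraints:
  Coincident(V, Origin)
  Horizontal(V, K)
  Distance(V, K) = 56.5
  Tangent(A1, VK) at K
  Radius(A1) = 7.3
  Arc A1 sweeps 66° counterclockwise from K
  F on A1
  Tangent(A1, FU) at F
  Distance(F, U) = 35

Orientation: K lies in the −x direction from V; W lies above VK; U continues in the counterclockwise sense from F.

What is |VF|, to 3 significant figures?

50.0

A1 meets VK tangentially, so WK is at right angles to VK, so W = K + (0, 7.3) = (-56.5, 7.30). On A1, K sits at bearing -90° from W; a 66° counterclockwise sweep puts F at bearing -24°, so F = W + 7.3·(cos -24°, sin -24°) = (-49.8, 4.33). Then |VF| = |F − V| = 50.0.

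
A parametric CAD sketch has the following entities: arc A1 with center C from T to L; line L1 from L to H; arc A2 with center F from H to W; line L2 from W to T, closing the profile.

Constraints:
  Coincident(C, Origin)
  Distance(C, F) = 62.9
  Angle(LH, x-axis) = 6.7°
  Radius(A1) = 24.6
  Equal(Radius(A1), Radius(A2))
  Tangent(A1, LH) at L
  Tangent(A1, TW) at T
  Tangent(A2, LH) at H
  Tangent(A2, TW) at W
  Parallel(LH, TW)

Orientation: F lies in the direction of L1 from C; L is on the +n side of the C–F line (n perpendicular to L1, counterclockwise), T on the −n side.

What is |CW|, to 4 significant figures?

67.54

Tangency of A1 to both parallel lines with radius 24.6 puts L and T at C ± 24.6·n: L = (-2.870, 24.43), T = (2.870, -24.43). Equal radii place H and W the same way about F: H = F + 24.6·n = (59.60, 31.77), W = F − 24.6·n = (65.34, -17.09). Then |CW| = |W − C| = 67.54.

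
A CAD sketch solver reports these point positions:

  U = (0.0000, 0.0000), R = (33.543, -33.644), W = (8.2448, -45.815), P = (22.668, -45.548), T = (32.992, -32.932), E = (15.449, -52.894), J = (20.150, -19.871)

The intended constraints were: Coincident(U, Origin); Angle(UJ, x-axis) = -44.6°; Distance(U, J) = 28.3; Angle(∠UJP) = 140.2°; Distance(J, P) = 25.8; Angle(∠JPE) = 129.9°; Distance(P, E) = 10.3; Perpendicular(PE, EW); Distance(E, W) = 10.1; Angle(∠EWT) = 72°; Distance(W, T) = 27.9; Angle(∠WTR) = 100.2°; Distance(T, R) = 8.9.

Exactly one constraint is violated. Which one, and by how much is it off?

Distance(T, R) = 8.9 — off by 8.00.

U = (0.00, 0.00) ✓; UJ at -44.60° ✓; |UJ| = 28.30 ✓; ∠UJP = 140.2° ✓; |JP| = 25.80 ✓; ∠JPE = 129.9° ✓; |PE| = 10.30 ✓; ∠(PE, EW) = 90.00° ✓; |EW| = 10.10 ✓; ∠EWT = 72.00° ✓; |WT| = 27.90 ✓; ∠WTR = 100.2° ✓; |TR| = 0.9003 ✗.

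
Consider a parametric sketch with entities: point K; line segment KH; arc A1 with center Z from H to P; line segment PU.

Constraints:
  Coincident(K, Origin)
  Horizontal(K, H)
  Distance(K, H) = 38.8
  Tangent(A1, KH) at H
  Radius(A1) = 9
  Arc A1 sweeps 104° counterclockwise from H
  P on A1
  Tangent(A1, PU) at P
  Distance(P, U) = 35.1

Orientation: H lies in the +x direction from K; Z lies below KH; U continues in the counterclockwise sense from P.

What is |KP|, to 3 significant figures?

32.1

K is at the origin; KH is horizontal with |KH| = 38.8 and H on the +x side, so H = (38.8, 0.00). Tangency of A1 to KH means the radius ZH is perpendicular to KH, so Z = H + (0, -9) = (38.8, -9.00). On A1, H sits at bearing 90° from Z; a 104° counterclockwise sweep puts P at bearing 194°, so P = Z + 9.0·(cos 194°, sin 194°) = (30.1, -11.2). Then |KP| = |P − K| = 32.1.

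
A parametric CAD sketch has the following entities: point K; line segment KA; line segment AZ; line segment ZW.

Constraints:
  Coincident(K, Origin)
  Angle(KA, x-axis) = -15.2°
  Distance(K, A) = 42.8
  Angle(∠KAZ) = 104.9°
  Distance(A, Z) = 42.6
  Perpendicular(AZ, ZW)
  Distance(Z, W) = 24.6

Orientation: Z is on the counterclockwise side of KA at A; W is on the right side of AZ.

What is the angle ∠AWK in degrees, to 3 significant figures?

20.9°

∠KAZ = 104.9°, so AZ runs at -15.2° + (180° − 104.9°) = 59.9° from the x-axis; with |AZ| = 42.6, Z = A + 42.6·(cos 59.9°, sin 59.9°) = (62.7, 25.6). The perpendicularity gives ZW at right angles to AZ; with |ZW| = 24.6 on the right of AZ, W = Z + 24.6·(0.865, -0.502) = (83.9, 13.3). Then cos ∠AWK = WA·WK / (|WA||WK|), giving 20.9°.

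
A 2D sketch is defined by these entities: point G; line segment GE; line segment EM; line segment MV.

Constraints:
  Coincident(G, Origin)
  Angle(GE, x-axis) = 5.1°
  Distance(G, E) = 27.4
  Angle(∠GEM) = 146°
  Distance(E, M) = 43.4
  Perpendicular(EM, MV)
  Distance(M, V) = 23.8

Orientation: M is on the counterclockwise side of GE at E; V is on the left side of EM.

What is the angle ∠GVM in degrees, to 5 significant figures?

82.693°

∠GEM = 146.0°, so EM runs at 5.1° + (180° − 146.0°) = 39.100° from the x-axis; with |EM| = 43.4, M = E + 43.4·(cos 39.100°, sin 39.100°) = (60.972, 29.807). The perpendicularity gives MV at right angles to EM; with |MV| = 23.8 on the left of EM, V = M + 23.8·(-0.63068, 0.77605) = (45.962, 48.277). Then cos ∠GVM = VG·VM / (|VG||VM|), giving 82.693°.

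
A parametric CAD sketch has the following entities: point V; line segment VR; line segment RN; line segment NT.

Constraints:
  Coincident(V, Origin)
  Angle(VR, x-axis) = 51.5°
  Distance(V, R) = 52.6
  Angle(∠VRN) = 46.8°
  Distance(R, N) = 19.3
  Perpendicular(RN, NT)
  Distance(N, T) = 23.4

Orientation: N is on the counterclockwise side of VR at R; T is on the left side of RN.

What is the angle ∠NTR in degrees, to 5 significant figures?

39.515°

∠VRN = 46.8°, so RN runs at 51.5° + (180° − 46.8°) = 184.70° from the x-axis; with |RN| = 19.3, N = R + 19.3·(cos 184.70°, sin 184.70°) = (13.509, 39.584). RN ⟂ NT; with |NT| = 23.4 on the left of RN, T = N + 23.4·(0.081939, -0.99664) = (15.427, 16.262). Then cos ∠NTR = TN·TR / (|TN||TR|), giving 39.515°.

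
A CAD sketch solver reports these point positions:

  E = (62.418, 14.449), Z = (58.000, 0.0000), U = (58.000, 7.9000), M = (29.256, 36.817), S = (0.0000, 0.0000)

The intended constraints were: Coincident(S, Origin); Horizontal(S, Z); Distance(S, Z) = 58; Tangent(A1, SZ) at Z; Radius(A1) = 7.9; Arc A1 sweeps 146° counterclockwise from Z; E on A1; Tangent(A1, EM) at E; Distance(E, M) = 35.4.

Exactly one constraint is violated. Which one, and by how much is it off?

Distance(E, M) = 35.4 — off by 4.60.

S = (0.00, 0.00) ✓; S.y = 0.00, Z.y = 0.00 ✓; |SZ| = 58.00 ✓; ∠(UZ, ZS) = 90.00° ✓; |UZ| = 7.900 ✓; bearing(U→E) − bearing(U→Z) = 146.0° ✓; |UE| = 7.900 ✓; ∠(UE, EM) = 90.00° ✓; |EM| = 40.00 ✗.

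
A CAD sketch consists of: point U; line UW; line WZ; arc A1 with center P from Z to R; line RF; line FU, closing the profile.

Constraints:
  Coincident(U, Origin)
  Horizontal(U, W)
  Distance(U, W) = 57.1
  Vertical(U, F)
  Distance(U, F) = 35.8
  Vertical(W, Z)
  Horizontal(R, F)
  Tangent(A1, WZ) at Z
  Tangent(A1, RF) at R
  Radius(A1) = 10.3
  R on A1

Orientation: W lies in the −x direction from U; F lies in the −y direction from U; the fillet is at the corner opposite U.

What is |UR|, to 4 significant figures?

58.92

U is at the origin; UW is horizontal with |UW| = 57.1 and W on the −x side, so W = (-57.10, 0.000). U and F share the same x with |UF| = 35.8 and F on the −y side, so F = (0.000, -35.80). The virtual corner opposite U is at (-57.10, -35.80). Since A1 is tangent to WZ there, PZ ⟂ WZ and tangency of A1 to RF means the radius PR is perpendicular to RF, with radius 10.3, so the center P sits 10.3 in from both sides at P = (-46.80, -25.50). That places the tangent points at Z = (-57.10, -25.50) on WZ and R = (-46.80, -35.80) on RF. Then |UR| = |R − U| = 58.92.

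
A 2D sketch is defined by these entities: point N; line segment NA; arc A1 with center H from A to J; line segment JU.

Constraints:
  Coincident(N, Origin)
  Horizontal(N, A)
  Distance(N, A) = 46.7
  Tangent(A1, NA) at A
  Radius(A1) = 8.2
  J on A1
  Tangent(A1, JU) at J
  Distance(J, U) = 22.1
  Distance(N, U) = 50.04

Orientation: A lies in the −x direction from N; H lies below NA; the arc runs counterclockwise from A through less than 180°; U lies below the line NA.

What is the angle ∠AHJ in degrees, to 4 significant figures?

128.0°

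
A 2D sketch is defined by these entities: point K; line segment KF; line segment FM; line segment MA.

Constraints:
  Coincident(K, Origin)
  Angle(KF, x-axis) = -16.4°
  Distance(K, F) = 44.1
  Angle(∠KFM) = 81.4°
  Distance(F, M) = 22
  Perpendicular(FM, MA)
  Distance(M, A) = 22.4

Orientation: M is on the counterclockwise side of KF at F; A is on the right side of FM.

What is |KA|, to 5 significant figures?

67.778

K is at the origin; KF runs at -16.4° with length 44.1, so F = 44.1·(cos -16.4°, sin -16.4°) = (42.306, -12.451). ∠KFM = 81.4°, so FM runs at -16.4° + (180° − 81.4°) = 82.200° from the x-axis; with |FM| = 22.0, M = F + 22.0·(cos 82.200°, sin 82.200°) = (45.291, 9.3452). The perpendicularity gives MA at right angles to FM; with |MA| = 22.4 on the right of FM, A = M + 22.4·(0.99075, -0.13572) = (67.484, 6.3052). Then |KA| = |A − K| = 67.778.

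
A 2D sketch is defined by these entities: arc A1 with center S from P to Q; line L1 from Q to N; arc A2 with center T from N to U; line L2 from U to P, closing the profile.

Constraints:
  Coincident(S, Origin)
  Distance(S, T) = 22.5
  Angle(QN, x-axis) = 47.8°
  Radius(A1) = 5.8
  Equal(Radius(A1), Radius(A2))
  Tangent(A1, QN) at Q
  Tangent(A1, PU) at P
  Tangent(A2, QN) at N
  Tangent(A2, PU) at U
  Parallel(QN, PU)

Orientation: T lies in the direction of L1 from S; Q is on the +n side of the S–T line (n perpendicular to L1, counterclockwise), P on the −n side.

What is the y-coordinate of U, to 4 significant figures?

12.77

Tangency of A1 to both parallel lines with radius 5.8 puts Q and P at S ± 5.8·n: Q = (-4.297, 3.896), P = (4.297, -3.896). Equal radii place N and U the same way about T: N = T + 5.8·n = (10.82, 20.56), U = T − 5.8·n = (19.41, 12.77). So U.y = 12.77.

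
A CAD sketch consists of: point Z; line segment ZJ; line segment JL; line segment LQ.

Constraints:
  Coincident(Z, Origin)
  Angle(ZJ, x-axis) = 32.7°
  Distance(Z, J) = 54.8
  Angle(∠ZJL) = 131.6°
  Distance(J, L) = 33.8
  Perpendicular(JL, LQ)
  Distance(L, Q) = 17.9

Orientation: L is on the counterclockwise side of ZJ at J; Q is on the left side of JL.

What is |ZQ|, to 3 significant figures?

73.9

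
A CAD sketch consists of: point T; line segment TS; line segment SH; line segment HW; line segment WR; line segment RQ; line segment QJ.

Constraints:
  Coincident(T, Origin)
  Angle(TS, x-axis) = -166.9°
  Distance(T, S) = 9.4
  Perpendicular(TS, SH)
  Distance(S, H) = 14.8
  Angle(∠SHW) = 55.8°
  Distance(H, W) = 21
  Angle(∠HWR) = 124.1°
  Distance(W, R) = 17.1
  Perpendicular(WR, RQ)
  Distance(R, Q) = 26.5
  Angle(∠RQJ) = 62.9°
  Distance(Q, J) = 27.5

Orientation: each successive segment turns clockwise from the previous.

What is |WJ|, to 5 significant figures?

15.802

T is at the origin; TS runs at -166.9° with length 9.4, so S = (-9.1554, -2.1305). TS is perpendicular to SH, so SH runs at 103.10°; with |SH| = 14.8, H = (-12.510, 12.284). ∠SHW = 55.8° gives HW at -21.100° from the x-axis; with |HW| = 21.0, W = (7.0822, 4.7244). ∠HWR = 124.1° gives WR at -77.000° from the x-axis; with |WR| = 17.1, R = (10.929, -11.937). WR ⟂ RQ, so RQ runs at -167.00°; with |RQ| = 26.5, Q = (-14.892, -17.899). ∠RQJ = 62.9° gives QJ at 75.900° from the x-axis; with |QJ| = 27.5, J = (-8.1925, 8.7729). Then |WJ| = |J − W| = 15.802.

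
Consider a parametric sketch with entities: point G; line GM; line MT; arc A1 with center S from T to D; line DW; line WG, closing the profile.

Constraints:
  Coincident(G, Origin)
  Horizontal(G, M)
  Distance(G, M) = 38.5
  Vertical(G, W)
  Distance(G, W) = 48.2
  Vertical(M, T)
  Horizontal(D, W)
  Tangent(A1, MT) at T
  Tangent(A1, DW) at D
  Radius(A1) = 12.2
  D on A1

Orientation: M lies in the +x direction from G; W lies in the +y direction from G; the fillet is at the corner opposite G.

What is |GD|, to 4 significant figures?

54.91

The virtual corner opposite G is at (38.50, 48.20). A1 meets MT tangentially, so ST is at right angles to MT and the tangent condition forces SD to be normal to DW, with radius 12.2, so the center S sits 12.2 in from both sides at S = (26.30, 36.00). That places the tangent points at T = (38.50, 36.00) on MT and D = (26.30, 48.20) on DW. Then |GD| = |D − G| = 54.91.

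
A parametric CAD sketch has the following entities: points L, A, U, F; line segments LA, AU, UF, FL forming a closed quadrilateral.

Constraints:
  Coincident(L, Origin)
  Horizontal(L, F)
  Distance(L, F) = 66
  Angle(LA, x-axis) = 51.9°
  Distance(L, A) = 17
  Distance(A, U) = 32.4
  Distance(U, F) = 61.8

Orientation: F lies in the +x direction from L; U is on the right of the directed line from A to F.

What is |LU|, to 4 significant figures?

20.16

Checks: |AU| = 32.40 ✓; |UF| = 61.80 ✓.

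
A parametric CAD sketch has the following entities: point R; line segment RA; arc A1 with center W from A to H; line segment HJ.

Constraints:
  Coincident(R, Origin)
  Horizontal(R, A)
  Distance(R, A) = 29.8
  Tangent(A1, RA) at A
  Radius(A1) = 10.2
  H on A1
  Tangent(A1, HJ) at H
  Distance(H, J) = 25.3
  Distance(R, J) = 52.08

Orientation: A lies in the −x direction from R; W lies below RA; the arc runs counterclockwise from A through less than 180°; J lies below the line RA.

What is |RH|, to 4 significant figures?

41.51

R is at the origin; R and A share the same y with |RA| = 29.8 and A on the −x side, so A = (-29.80, 0.000). The tangent condition forces WA to be normal to RA, so W = A + (0, -10.2) = (-29.80, -10.20). Since WH ⟂ HJ (tangency), |WJ| = √(10.2² + 25.3²) = 27.28 regardless of where H sits on A1. So J lies on both circle(R, 52.08) and circle(W, 27.28); the below-RA intersection is J = (-37.19, -36.46). H is the foot of the tangent from J: H = (-39.94, -11.31).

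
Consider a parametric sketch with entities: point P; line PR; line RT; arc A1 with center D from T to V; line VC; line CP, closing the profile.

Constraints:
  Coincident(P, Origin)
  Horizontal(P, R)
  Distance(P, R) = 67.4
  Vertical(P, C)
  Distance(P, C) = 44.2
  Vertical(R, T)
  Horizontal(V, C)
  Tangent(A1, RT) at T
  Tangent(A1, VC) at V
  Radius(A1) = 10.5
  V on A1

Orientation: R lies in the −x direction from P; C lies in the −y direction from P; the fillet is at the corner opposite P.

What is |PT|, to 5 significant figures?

75.355

P is at the origin; P and R share the same y with |PR| = 67.4 and R on the −x side, so R = (-67.400, 0.0000). P and C share the same x with |PC| = 44.2 and C on the −y side, so C = (0.0000, -44.200). The virtual corner opposite P is at (-67.400, -44.200). Tangency of A1 to RT means the radius DT is perpendicular to RT and the tangent condition forces DV to be normal to VC, with radius 10.5, so the center D sits 10.5 in from both sides at D = (-56.900, -33.700). That places the tangent points at T = (-67.400, -33.700) on RT and V = (-56.900, -44.200) on VC. Then |PT| = |T − P| = 75.355.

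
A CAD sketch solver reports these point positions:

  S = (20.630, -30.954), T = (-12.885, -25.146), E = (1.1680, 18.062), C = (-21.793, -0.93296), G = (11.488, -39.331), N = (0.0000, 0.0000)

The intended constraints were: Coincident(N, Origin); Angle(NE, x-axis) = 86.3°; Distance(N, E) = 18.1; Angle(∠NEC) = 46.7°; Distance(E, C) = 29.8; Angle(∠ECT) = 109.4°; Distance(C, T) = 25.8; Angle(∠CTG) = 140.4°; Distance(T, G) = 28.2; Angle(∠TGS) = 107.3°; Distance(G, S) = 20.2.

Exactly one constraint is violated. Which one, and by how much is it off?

Distance(G, S) = 20.2 — off by 7.80.

N = (0.00, 0.00) ✓; NE at 86.30° ✓; |NE| = 18.10 ✓; ∠NEC = 46.70° ✓; |EC| = 29.80 ✓; ∠ECT = 109.4° ✓; |CT| = 25.80 ✓; ∠CTG = 140.4° ✓; |TG| = 28.20 ✓; ∠TGS = 107.3° ✓; |GS| = 12.40 ✗.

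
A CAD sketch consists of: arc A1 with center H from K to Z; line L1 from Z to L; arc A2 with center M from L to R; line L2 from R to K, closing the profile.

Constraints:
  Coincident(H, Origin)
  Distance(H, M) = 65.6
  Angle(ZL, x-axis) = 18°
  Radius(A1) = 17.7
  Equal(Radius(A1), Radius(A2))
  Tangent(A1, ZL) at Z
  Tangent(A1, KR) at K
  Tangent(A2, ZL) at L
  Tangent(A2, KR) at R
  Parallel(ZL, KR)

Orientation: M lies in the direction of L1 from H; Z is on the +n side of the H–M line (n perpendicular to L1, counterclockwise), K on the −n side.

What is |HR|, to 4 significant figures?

67.95

The slot axis is L1's direction at 18.0°, so u = (cos 18.0°, sin 18.0°) = (0.9511, 0.3090) and n = (−sin 18.0°, cos 18.0°) = (-0.3090, 0.9511). H is at the origin and M lies 65.6 along u from H, so M = 65.6·u = (62.39, 20.27). Tangency of A1 to both parallel lines with radius 17.7 puts Z and K at H ± 17.7·n: Z = (-5.470, 16.83), K = (5.470, -16.83). Equal radii place L and R the same way about M: L = M + 17.7·n = (56.92, 37.11), R = M − 17.7·n = (67.86, 3.438). Then |HR| = |R − H| = 67.95.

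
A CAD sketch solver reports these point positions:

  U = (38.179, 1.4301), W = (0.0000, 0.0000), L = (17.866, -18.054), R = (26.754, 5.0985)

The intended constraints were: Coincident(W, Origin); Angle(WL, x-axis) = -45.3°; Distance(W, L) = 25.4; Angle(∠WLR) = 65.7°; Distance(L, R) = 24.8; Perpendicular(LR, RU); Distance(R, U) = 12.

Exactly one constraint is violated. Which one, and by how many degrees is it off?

Perpendicular(LR, RU) — off by 3.20°.

W = (0.00, 0.00) ✓; WL at -45.30° ✓; |WL| = 25.40 ✓; ∠WLR = 65.70° ✓; |LR| = 24.80 ✓; ∠(LR, RU) = 86.80° ✗; |RU| = 12.00 ✓.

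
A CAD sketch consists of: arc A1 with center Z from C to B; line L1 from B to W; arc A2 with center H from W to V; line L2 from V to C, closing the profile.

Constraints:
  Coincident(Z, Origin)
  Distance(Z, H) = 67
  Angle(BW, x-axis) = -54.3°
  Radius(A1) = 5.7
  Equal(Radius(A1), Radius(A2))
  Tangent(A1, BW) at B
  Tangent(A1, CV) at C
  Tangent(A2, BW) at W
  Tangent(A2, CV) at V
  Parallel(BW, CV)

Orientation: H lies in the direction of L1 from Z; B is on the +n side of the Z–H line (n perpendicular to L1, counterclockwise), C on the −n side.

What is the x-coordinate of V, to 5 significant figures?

34.468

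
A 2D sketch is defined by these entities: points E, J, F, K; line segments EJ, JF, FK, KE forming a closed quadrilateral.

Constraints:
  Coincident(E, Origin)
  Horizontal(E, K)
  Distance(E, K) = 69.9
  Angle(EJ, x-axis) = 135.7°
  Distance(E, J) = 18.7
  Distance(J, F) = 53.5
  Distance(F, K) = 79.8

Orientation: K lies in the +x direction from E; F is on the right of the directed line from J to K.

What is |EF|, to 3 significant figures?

38.7

Checks: |JF| = 53.50 ✓; |FK| = 79.80 ✓.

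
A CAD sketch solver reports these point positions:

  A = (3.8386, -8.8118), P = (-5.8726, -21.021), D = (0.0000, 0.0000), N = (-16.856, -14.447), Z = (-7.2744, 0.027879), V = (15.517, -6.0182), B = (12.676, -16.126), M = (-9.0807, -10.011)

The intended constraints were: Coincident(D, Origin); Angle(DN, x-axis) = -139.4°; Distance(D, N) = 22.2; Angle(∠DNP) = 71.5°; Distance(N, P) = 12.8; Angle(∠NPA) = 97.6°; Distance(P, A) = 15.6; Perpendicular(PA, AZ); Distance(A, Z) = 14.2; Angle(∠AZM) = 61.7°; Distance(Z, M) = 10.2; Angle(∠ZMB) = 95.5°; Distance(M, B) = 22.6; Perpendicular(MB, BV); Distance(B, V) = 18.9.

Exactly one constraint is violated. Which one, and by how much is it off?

Distance(B, V) = 18.9 — off by 8.40.

D = (0.00, 0.00) ✓; DN at -139.4° ✓; |DN| = 22.20 ✓; ∠DNP = 71.50° ✓; |NP| = 12.80 ✓; ∠NPA = 97.60° ✓; |PA| = 15.60 ✓; ∠(PA, AZ) = 90.00° ✓; |AZ| = 14.20 ✓; ∠AZM = 61.70° ✓; |ZM| = 10.20 ✓; ∠ZMB = 95.50° ✓; |MB| = 22.60 ✓; ∠(MB, BV) = 90.00° ✓; |BV| = 10.50 ✗.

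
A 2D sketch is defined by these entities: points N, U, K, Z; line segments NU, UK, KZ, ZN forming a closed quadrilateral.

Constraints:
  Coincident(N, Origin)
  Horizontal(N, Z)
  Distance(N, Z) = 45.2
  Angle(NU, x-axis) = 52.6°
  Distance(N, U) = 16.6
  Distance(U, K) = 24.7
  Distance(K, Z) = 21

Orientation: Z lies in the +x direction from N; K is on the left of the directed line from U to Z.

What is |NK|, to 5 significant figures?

38.733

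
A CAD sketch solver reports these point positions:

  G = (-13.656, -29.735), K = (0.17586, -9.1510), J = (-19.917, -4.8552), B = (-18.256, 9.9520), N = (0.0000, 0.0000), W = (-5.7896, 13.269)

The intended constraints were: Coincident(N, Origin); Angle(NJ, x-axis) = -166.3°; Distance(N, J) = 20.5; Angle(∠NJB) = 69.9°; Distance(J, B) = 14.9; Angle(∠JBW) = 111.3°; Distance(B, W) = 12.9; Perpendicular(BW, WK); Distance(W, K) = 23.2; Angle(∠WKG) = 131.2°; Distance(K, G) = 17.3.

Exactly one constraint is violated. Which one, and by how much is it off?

Distance(K, G) = 17.3 — off by 7.50.

N = (0.00, 0.00) ✓; NJ at -166.3° ✓; |NJ| = 20.50 ✓; ∠NJB = 69.90° ✓; |JB| = 14.90 ✓; ∠JBW = 111.3° ✓; |BW| = 12.90 ✓; ∠(BW, WK) = 90.00° ✓; |WK| = 23.20 ✓; ∠WKG = 131.2° ✓; |KG| = 24.80 ✗.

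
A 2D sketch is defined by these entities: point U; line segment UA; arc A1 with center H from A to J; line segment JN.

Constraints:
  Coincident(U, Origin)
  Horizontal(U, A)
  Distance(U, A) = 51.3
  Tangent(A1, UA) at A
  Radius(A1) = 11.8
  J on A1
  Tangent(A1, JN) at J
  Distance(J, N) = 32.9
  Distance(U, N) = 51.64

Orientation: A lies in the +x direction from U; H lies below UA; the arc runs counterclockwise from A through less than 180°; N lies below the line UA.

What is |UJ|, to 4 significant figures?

40.84

U is at the origin; U and A share the same y with |UA| = 51.3 and A on the +x side, so A = (51.30, 0.000). A1 meets UA tangentially, so HA is at right angles to UA, so H = A + (0, -11.8) = (51.30, -11.80). Since HJ ⟂ JN (tangency), |HN| = √(11.8² + 32.9²) = 34.95 regardless of where J sits on A1. So N lies on both circle(U, 51.64) and circle(H, 34.95); the below-UA intersection is N = (31.72, -40.75). J is the foot of the tangent from N: J = (39.87, -8.877).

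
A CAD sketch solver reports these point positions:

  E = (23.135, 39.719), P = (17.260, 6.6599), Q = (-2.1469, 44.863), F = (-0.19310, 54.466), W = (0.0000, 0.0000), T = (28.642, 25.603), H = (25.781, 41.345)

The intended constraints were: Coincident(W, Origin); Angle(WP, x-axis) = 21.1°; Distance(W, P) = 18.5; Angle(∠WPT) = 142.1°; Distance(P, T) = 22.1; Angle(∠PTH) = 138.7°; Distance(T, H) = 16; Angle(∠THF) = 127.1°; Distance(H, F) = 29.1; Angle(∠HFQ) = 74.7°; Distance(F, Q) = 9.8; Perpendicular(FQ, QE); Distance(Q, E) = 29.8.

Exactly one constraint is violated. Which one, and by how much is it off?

Distance(Q, E) = 29.8 — off by 4.00.

W = (0.00, 0.00) ✓; WP at 21.10° ✓; |WP| = 18.50 ✓; ∠WPT = 142.1° ✓; |PT| = 22.10 ✓; ∠PTH = 138.7° ✓; |TH| = 16.00 ✓; ∠THF = 127.1° ✓; |HF| = 29.10 ✓; ∠HFQ = 74.70° ✓; |FQ| = 9.800 ✓; ∠(FQ, QE) = 90.00° ✓; |QE| = 25.80 ✗.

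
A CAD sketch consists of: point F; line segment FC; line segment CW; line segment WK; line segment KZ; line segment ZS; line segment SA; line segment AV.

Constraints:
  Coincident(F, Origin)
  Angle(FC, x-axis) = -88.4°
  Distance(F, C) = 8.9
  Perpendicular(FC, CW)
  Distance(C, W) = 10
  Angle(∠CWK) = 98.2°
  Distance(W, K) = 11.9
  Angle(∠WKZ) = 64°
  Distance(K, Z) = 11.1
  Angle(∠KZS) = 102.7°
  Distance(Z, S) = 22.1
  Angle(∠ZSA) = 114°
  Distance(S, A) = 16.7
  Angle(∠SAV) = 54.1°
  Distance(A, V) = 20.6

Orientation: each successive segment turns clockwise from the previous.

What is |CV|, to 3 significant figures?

12.9

F is at the origin; FC runs at -88.4° with length 8.9, so C = (0.249, -8.90). The perpendicularity gives CW at right angles to FC, so CW runs at -178°; with |CW| = 10.0, W = (-9.75, -9.18). ∠CWK = 98.2° gives WK at 99.8° from the x-axis; with |WK| = 11.9, K = (-11.8, 2.55). ∠WKZ = 64.0° gives KZ at -16.2° from the x-axis; with |KZ| = 11.1, Z = (-1.11, -0.546). ∠KZS = 102.7° gives ZS at -93.5° from the x-axis; with |ZS| = 22.1, S = (-2.46, -22.6). ∠ZSA = 114.0° gives SA at -160° from the x-axis; with |SA| = 16.7, A = (-18.1, -28.5). ∠SAV = 54.1° gives AV at 74.6° from the x-axis; with |AV| = 20.6, V = (-12.6, -8.59). Then |CV| = |V − C| = 12.9.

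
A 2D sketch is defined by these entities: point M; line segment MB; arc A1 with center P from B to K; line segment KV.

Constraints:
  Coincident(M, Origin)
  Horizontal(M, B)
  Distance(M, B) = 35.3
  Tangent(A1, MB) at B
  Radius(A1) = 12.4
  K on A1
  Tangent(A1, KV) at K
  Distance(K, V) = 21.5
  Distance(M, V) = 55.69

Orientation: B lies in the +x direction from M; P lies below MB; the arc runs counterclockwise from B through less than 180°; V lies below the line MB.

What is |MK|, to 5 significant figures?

34.240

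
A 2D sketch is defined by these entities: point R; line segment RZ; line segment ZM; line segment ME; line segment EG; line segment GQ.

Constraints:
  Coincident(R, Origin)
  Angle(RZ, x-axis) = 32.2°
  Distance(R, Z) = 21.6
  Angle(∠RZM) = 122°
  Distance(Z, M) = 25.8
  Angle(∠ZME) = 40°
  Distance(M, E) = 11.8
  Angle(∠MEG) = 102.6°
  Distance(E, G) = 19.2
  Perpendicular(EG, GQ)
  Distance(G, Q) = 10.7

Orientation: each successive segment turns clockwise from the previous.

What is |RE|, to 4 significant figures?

30.18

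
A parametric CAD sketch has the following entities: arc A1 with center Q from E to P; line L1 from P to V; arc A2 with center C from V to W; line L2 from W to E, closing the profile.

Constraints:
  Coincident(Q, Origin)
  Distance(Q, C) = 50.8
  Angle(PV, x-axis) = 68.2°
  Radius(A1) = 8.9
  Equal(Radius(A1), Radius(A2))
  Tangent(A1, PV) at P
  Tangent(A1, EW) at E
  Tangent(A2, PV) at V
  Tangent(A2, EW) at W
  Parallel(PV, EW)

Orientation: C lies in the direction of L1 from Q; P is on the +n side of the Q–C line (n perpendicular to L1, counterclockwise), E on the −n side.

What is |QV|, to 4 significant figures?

51.57

The slot axis is L1's direction at 68.2°, so u = (cos 68.2°, sin 68.2°) = (0.3714, 0.9285) and n = (−sin 68.2°, cos 68.2°) = (-0.9285, 0.3714). Q is at the origin and C lies 50.8 along u from Q, so C = 50.8·u = (18.87, 47.17). Tangency of A1 to both parallel lines with radius 8.9 puts P and E at Q ± 8.9·n: P = (-8.264, 3.305), E = (8.264, -3.305). Equal radii place V and W the same way about C: V = C + 8.9·n = (10.60, 50.47), W = C − 8.9·n = (27.13, 43.86). Then |QV| = |V − Q| = 51.57.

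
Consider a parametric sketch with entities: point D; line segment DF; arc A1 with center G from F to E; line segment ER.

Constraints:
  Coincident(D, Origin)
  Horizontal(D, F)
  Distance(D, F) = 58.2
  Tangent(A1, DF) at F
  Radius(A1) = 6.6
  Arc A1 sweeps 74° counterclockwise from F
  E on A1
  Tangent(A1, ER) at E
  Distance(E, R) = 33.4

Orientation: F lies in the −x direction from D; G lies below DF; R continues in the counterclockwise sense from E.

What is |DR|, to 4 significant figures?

82.46

D is at the origin; D and F share the same y with |DF| = 58.2 and F on the −x side, so F = (-58.20, 0.000). The tangent condition forces GF to be normal to DF, so G = F + (0, -6.6) = (-58.20, -6.600). On A1, F sits at bearing 90° from G; a 74° counterclockwise sweep puts E at bearing 164°, so E = G + 6.6·(cos 164°, sin 164°) = (-64.54, -4.781). Tangency of A1 to ER means the radius GE is perpendicular to ER, so ER runs along (−sin 164°, cos 164°); with |ER| = 33.4, R = (-73.75, -36.89). Then |DR| = |R − D| = 82.46.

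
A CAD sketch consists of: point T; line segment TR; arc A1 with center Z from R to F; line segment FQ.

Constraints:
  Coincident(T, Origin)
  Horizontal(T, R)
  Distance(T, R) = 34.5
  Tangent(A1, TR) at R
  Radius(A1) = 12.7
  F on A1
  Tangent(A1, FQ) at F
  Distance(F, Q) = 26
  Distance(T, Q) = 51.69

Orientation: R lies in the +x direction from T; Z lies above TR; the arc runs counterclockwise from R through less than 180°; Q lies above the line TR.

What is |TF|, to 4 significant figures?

49.22

T is at the origin; T and R share the same y with |TR| = 34.5 and R on the +x side, so R = (34.50, 0.000). Since A1 is tangent to TR there, ZR ⟂ TR, so Z = R + (0, 12.7) = (34.50, 12.70). Since ZF ⟂ FQ (tangency), |ZQ| = √(12.7² + 26.0²) = 28.94 regardless of where F sits on A1. So Q lies on both circle(T, 51.69) and circle(Z, 28.94); the above-TR intersection is Q = (30.93, 41.41). F is the foot of the tangent from Q: F = (45.14, 19.64).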